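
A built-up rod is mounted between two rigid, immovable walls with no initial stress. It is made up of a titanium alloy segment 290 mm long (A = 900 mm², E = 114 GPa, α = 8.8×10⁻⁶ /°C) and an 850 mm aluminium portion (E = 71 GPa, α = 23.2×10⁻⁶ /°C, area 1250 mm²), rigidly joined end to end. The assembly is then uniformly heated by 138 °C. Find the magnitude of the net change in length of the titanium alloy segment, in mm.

If the supports were absent, the total length change would be Σ αᵢΔT Lᵢ = 8.8×10⁻⁶×138×290 + 23.2×10⁻⁶×138×850 = 3.074 mm.
The walls prevent any net length change, so an axial force P (same in every segment) develops. Compatibility: P · Σ Lᵢ/(AᵢEᵢ) = δ_free.
The series flexibility is Σ Lᵢ/(AᵢEᵢ) = 290/(900×114×10³) + 850/(1250×71×10³) = 1.24×10⁻⁵ mm/N.
P = 3.074 / 1.24×10⁻⁵ = 247800 N = 247.8 kN, compressive.
For the titanium alloy segment, free thermal change = 8.8×10⁻⁶×138×290 = 0.3522 mm and elastic change from P = 247800×290/(900×114×10³) = 0.7004 mm; these oppose, so the net change is 0.348 mm (segment shortens).

|ΔL| ≈ 0.348 mm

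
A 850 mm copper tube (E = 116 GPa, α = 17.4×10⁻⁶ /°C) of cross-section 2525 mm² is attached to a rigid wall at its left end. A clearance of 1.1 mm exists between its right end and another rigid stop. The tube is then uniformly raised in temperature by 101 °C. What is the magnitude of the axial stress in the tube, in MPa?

Free thermal elongation = αΔT L = 17.4×10⁻⁶ × 101 × 850 = 1.494 mm.
This exceeds the 1.1 mm gap, so the wall pushes back. The portion of expansion that must be recovered elastically is δ_free − gap = 1.494 − 1.1 = 0.3938 mm.
So σ = E(δ_free − g)/L = 116×10³ × 0.3938/850 = 53.74 MPa.

σ ≈ 53.7 MPa (compressive)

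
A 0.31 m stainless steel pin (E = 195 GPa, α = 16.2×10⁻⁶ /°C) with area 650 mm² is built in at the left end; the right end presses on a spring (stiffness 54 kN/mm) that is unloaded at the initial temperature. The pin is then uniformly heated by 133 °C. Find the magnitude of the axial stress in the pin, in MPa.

σ ≈ 49 MPa (compressive)

If the spring were absent the pin would lengthen by αΔT L = 16.2×10⁻⁶ × 133 × 310 = 0.6679 mm.
Let P be the compressive force at the spring. The pin shortens elastically by PL/(AE) and the spring compresses by P/k; together these equal δ_free.
So P = δ_free / [L/(AE) + 1/k] = 0.6679 / [ 310/(650×195×10³) + 1/(54×10³) ].
P = 0.6679 / 2.096×10⁻⁵ = 31860 N.
σ = P/A = 31860/650 = 49.02 MPa.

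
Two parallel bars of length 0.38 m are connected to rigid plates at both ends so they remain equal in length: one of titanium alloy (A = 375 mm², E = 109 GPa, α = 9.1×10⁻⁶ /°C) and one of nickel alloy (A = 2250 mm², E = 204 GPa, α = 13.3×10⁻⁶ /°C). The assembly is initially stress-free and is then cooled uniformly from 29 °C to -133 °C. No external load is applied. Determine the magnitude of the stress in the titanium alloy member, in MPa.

Equilibrium of a rigid end plate with no external load gives equal and opposite internal forces ±P in the two members. Since α_{nickel alloy} > α_{titanium alloy}, cooling drives the nickel alloy into tension and the titanium alloy into compression.
Equating the net (thermal + elastic) strains gives |α₁ − α₂|·ΔT = P·[1/(A₁E₁) + 1/(A₂E₂)].
|α₁ − α₂|·ΔT = 4.2×10⁻⁶ × 162 = 0.0006804.
1/(A₁E₁) + 1/(A₂E₂) = 1/(375×109×10³) + 1/(2250×204×10³) = 2.664×10⁻⁸ N⁻¹.
P = 0.0006804 / 2.664×10⁻⁸ = 25540 N = 25.54 kN.
σ_{titanium alloy} = P/A₁ = 25540/375 = 68.1 MPa, compressive.

σ ≈ 68.1 MPa (compressive)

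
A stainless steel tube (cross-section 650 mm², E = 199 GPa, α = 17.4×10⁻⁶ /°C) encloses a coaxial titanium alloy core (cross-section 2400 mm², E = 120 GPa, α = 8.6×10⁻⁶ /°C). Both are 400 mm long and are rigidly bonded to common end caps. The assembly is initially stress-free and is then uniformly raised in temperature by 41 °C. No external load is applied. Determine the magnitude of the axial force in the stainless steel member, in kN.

Equilibrium of a rigid end plate with no external load gives equal and opposite internal forces ±P in the two members. Since α_{stainless steel} > α_{titanium alloy}, heating drives the stainless steel into compression and the titanium alloy into tension.
Equating the net (thermal + elastic) strains gives |α₁ − α₂|·ΔT = P·[1/(A₁E₁) + 1/(A₂E₂)].
|α₁ − α₂|·ΔT = 8.8×10⁻⁶ × 41 = 0.0003608.
1/(A₁E₁) + 1/(A₂E₂) = 1/(650×199×10³) + 1/(2400×120×10³) = 1.12×10⁻⁸ N⁻¹.
So P = 0.0003608 / 1.12×10⁻⁸ = 32.21 kN.

P ≈ 32.2 kN (compressive in the stainless steel)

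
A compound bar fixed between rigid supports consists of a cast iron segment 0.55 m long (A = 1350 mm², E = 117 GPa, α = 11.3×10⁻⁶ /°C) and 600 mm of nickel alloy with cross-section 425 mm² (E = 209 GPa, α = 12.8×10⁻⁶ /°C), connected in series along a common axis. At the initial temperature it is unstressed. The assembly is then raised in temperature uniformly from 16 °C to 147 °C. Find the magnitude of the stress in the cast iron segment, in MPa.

σ ≈ 132 MPa (compressive)

Free thermal expansion of the whole bar: Σ αᵢΔT Lᵢ = 11.3×10⁻⁶×131×550 + 12.8×10⁻⁶×131×600 = 1.82 mm.
Since the ends are fixed, an axial force P builds up, equal in every segment, with P · Σ Lᵢ/(AᵢEᵢ) = δ_free.
The series flexibility is Σ Lᵢ/(AᵢEᵢ) = 550/(1350×117×10³) + 600/(425×209×10³) = 1.024×10⁻⁵ mm/N.
So P = 1.82 / 1.024×10⁻⁵ = 177.8 kN, compressive.
σ_{cast iron} = P / A = 177800 / 1350 = 131.7 MPa.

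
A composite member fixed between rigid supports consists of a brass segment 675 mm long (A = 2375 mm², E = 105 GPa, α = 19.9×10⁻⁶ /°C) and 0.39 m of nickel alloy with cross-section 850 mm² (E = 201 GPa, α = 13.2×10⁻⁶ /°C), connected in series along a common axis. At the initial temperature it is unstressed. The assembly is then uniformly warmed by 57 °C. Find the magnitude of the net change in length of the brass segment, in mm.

|ΔL| ≈ 0.191 mm

Free thermal expansion of the whole bar: Σ αᵢΔT Lᵢ = 19.9×10⁻⁶×57×675 + 13.2×10⁻⁶×57×390 = 1.059 mm.
The rigid supports impose zero overall length change; the single axial force P common to all segments must satisfy P Σ Lᵢ/(AᵢEᵢ) = δ_free.
The series flexibility is Σ Lᵢ/(AᵢEᵢ) = 675/(2375×105×10³) + 390/(850×201×10³) = 4.989×10⁻⁶ mm/N.
P = 1.059 / 4.989×10⁻⁶ = 212300 N = 212.3 kN, compressive.
For the brass segment, free thermal change = 19.9×10⁻⁶×57×675 = 0.7657 mm and elastic change from P = 212300×675/(2375×105×10³) = 0.5746 mm; these oppose, so the net change is 0.191 mm (segment lengthens).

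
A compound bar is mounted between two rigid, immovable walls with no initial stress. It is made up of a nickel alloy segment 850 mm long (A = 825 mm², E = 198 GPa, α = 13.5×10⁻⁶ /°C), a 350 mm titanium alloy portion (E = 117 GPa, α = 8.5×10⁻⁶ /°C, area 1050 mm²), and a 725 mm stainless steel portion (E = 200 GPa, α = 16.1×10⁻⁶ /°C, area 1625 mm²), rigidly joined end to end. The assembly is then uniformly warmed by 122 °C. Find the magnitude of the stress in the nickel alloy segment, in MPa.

With the walls removed the bar would change length by δ_free = Σ αᵢΔT Lᵢ = 13.5×10⁻⁶×122×850 + 8.5×10⁻⁶×122×350 + 16.1×10⁻⁶×122×725 = 3.187 mm.
The walls prevent any net length change, so an axial force P (same in every segment) develops. Compatibility: P · Σ Lᵢ/(AᵢEᵢ) = δ_free.
Σ Lᵢ/(AᵢEᵢ) = 850/(825×198×10³) + 350/(1050×117×10³) + 725/(1625×200×10³) = 1.028×10⁻⁵ mm/N.
Hence P = δ_free / Σ(L/AE) = 3.187/1.028×10⁻⁵ = 309.9 kN (compressive).
σ_{nickel alloy} = P / A = 309900 / 825 = 375.7 MPa.

σ ≈ 376 MPa (compressive)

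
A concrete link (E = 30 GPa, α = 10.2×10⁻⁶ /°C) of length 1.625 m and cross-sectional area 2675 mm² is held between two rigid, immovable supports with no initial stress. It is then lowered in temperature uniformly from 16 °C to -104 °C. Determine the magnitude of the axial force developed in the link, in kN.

P ≈ 98.2 kN (tensile)

The ends cannot move, so σ = EαΔT = 30×10³ × 10.2×10⁻⁶ × 120 = 36.72 MPa.
P = AEαΔT = 2675 × 30×10³ × 10.2×10⁻⁶ × 120 = 98.23 kN (tensile).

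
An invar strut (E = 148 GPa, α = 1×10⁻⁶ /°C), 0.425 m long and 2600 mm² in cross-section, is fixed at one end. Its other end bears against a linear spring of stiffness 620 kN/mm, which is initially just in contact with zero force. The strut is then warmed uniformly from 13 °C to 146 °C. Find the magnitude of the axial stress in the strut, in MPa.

The unrestrained thermal change is αΔT L = 1×10⁻⁶ × 133 × 425 = 0.05653 mm.
Let P be the compressive force at the spring. The strut shortens elastically by PL/(AE) and the spring compresses by P/k; together these equal δ_free.
So P = δ_free / [L/(AE) + 1/k] = 0.05653 / [ 425/(2600×148×10³) + 1/(620×10³) ].
P = 0.05653 / 2.717×10⁻⁶ = 20800 N.
σ = P/A = 20800/2600 = 8.001 MPa.

σ ≈ 8 MPa (compressive)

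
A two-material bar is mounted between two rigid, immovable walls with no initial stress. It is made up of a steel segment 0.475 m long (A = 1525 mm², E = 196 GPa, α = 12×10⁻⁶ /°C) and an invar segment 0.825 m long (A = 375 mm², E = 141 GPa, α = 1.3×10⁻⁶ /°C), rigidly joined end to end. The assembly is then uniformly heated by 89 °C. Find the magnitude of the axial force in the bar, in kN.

Free thermal expansion of the whole bar: Σ αᵢΔT Lᵢ = 12×10⁻⁶×89×475 + 1.3×10⁻⁶×89×825 = 0.6028 mm.
The walls prevent any net length change, so an axial force P (same in every segment) develops. Compatibility: P · Σ Lᵢ/(AᵢEᵢ) = δ_free.
Σ Lᵢ/(AᵢEᵢ) = 475/(1525×196×10³) + 825/(375×141×10³) = 1.719×10⁻⁵ mm/N.
So P = 0.6028 / 1.719×10⁻⁵ = 35.06 kN, compressive.

P ≈ 35.1 kN (compressive)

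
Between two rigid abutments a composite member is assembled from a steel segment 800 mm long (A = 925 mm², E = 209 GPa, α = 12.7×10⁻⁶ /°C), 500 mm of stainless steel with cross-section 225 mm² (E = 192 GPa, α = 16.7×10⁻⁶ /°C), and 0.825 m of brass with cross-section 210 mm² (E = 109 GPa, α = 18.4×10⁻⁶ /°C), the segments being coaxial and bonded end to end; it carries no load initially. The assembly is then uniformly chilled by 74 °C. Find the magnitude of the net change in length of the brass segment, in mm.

With the walls removed the bar would change length by δ_free = Σ αᵢΔT Lᵢ = 12.7×10⁻⁶×74×800 + 16.7×10⁻⁶×74×500 + 18.4×10⁻⁶×74×825 = 2.493 mm.
The walls prevent any net length change, so an axial force P (same in every segment) develops. Compatibility: P · Σ Lᵢ/(AᵢEᵢ) = δ_free.
The series flexibility is Σ Lᵢ/(AᵢEᵢ) = 800/(925×209×10³) + 500/(225×192×10³) + 825/(210×109×10³) = 5.175×10⁻⁵ mm/N.
P = 2.493 / 5.175×10⁻⁵ = 48170 N = 48.17 kN, tensile.
For the brass segment, free thermal change = 18.4×10⁻⁶×74×825 = 1.123 mm and elastic change from P = 48170×825/(210×109×10³) = 1.736 mm; these oppose, so the net change is 0.613 mm (segment lengthens).

|ΔL| ≈ 0.613 mm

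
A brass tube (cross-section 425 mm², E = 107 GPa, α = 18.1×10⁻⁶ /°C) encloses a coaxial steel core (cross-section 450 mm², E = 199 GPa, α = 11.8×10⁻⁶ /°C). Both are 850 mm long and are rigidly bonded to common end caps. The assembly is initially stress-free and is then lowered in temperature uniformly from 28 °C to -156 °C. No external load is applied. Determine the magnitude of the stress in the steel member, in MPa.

Both members must finish at the same length. With the larger α, the brass tends to over-contract; the plates restrain it, putting the brass in tension and the steel in compression. With no external load the two internal forces are equal and opposite, magnitude P.
Setting the final lengths equal and cancelling L: (α₁ − α₂)ΔT = P/(A₁E₁) + P/(A₂E₂).
|α₁ − α₂|·ΔT = 6.3×10⁻⁶ × 184 = 0.001159.
1/(A₁E₁) + 1/(A₂E₂) = 1/(425×107×10³) + 1/(450×199×10³) = 3.316×10⁻⁸ N⁻¹.
P = 0.001159 / 3.316×10⁻⁸ = 34960 N = 34.96 kN.
σ_{steel} = P/A₂ = 34960/450 = 77.69 MPa, compressive.

σ ≈ 77.7 MPa (compressive)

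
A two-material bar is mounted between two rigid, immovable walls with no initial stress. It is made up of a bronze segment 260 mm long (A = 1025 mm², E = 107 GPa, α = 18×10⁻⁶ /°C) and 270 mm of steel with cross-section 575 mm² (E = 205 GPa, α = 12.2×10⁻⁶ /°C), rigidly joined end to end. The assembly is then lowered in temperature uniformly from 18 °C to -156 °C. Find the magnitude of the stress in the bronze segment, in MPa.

With the walls removed the bar would change length by δ_free = Σ αᵢΔT Lᵢ = 18×10⁻⁶×174×260 + 12.2×10⁻⁶×174×270 = 1.387 mm.
The walls prevent any net length change, so an axial force P (same in every segment) develops. Compatibility: P · Σ Lᵢ/(AᵢEᵢ) = δ_free.
Σ Lᵢ/(AᵢEᵢ) = 260/(1025×107×10³) + 270/(575×205×10³) = 4.661×10⁻⁶ mm/N.
P = 1.387 / 4.661×10⁻⁶ = 297700 N = 297.7 kN, tensile.
σ_{bronze} = P / A = 297700 / 1025 = 290.4 MPa.

σ ≈ 290 MPa (tensile)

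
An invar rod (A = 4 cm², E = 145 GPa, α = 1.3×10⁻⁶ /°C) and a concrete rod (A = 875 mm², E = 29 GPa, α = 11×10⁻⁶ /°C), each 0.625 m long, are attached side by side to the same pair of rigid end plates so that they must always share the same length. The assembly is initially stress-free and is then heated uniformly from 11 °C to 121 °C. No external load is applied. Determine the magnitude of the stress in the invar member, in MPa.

The concrete has the larger α, so on heating it would change length more than the invar if both were free. The rigid plates force a common final length, so the concrete is put into compression and the invar into tension, with equal and opposite forces P (no external load).
Setting the final lengths equal and cancelling L: (α₁ − α₂)ΔT = P/(A₁E₁) + P/(A₂E₂).
|α₁ − α₂|·ΔT = 9.7×10⁻⁶ × 110 = 0.001067.
1/(A₁E₁) + 1/(A₂E₂) = 1/(400×145×10³) + 1/(875×29×10³) = 5.665×10⁻⁸ N⁻¹.
So P = 0.001067 / 5.665×10⁻⁸ = 18.83 kN.
σ_{invar} = P/A₁ = 18830/400 = 47.09 MPa, tensile.

σ ≈ 47.1 MPa (tensile)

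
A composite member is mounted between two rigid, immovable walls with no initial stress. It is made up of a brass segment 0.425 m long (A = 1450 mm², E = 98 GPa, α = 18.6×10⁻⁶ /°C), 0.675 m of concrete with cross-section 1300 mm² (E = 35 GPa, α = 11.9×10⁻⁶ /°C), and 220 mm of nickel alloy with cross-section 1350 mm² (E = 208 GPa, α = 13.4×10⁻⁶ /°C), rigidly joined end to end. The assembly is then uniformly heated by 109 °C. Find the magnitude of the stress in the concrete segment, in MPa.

With the walls removed the bar would change length by δ_free = Σ αᵢΔT Lᵢ = 18.6×10⁻⁶×109×425 + 11.9×10⁻⁶×109×675 + 13.4×10⁻⁶×109×220 = 2.059 mm.
The walls prevent any net length change, so an axial force P (same in every segment) develops. Compatibility: P · Σ Lᵢ/(AᵢEᵢ) = δ_free.
The series flexibility is Σ Lᵢ/(AᵢEᵢ) = 425/(1450×98×10³) + 675/(1300×35×10³) + 220/(1350×208×10³) = 1.861×10⁻⁵ mm/N.
Hence P = δ_free / Σ(L/AE) = 2.059/1.861×10⁻⁵ = 110.6 kN (compressive).
σ_{concrete} = P / A = 110600 / 1300 = 85.09 MPa.

σ ≈ 85.1 MPa (compressive)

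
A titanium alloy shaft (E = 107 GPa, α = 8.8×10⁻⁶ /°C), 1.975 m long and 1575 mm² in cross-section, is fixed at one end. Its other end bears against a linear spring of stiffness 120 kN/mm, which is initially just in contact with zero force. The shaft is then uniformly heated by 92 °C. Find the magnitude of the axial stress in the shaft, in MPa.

The unrestrained thermal change is αΔT L = 8.8×10⁻⁶ × 92 × 1975 = 1.599 mm.
Let P be the compressive force at the spring. The shaft shortens elastically by PL/(AE) and the spring compresses by P/k; together these equal δ_free.
P [ L/(AE) + 1/k ] = δ_free → P [ 1975/(1575×107×10³) + 1/(120×10³) ] = 1.599.
P = 1.599 / 2.005×10⁻⁵ = 79740 N.
σ = P/A = 79740/1575 = 50.63 MPa.

σ ≈ 50.6 MPa (compressive)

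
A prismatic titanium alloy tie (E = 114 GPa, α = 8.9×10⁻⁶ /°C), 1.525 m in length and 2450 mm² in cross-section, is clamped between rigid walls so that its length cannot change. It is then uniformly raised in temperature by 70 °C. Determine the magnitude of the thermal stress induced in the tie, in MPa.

σ ≈ 71 MPa (compressive)

Because both ends are immovable the net strain is zero, and the suppressed thermal strain is αΔT = 8.9×10⁻⁶ × 70 = 623×10⁻⁶.
Hence σ = E·αΔT = 114×10³ × 623×10⁻⁶ = 71.02 MPa, compressive.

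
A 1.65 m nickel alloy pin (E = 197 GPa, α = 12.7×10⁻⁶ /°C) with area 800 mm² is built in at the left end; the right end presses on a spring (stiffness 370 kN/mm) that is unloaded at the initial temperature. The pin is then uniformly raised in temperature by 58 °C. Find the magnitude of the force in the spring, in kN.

P ≈ 92.3 kN

Free thermal expansion: δ_free = αΔT L = 12.7×10⁻⁶ × 58 × 1650 = 1.215 mm.
Let P be the compressive force at the spring. The pin shortens elastically by PL/(AE) and the spring compresses by P/k; together these equal δ_free.
So P = δ_free / [L/(AE) + 1/k] = 1.215 / [ 1650/(800×197×10³) + 1/(370×10³) ].
P = 1.215 / 1.317×10⁻⁵ = 92270 N.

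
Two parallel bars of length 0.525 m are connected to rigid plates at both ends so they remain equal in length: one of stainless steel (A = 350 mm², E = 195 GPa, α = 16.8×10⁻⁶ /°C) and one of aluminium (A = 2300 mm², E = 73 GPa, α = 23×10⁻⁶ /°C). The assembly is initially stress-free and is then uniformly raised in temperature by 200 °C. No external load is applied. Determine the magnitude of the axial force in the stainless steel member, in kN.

P ≈ 60.2 kN (tensile in the stainless steel)

Equilibrium of a rigid end plate with no external load gives equal and opposite internal forces ±P in the two members. Since α_{aluminium} > α_{stainless steel}, heating drives the aluminium into compression and the stainless steel into tension.
Setting the final lengths equal and cancelling L: (α₁ − α₂)ΔT = P/(A₁E₁) + P/(A₂E₂).
|α₁ − α₂|·ΔT = 6.2×10⁻⁶ × 200 = 0.00124.
1/(A₁E₁) + 1/(A₂E₂) = 1/(350×195×10³) + 1/(2300×73×10³) = 2.061×10⁻⁸ N⁻¹.
So P = 0.00124 / 2.061×10⁻⁸ = 60.17 kN.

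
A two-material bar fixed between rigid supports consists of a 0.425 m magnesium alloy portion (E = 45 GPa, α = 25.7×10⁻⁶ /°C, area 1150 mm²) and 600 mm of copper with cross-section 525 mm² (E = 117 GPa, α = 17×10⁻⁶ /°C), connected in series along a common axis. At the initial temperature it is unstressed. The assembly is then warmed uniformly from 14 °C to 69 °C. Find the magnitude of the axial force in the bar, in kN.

P ≈ 64.6 kN (compressive)

If the supports were absent, the total length change would be Σ αᵢΔT Lᵢ = 25.7×10⁻⁶×55×425 + 17×10⁻⁶×55×600 = 1.162 mm.
The rigid supports impose zero overall length change; the single axial force P common to all segments must satisfy P Σ Lᵢ/(AᵢEᵢ) = δ_free.
The series flexibility is Σ Lᵢ/(AᵢEᵢ) = 425/(1150×45×10³) + 600/(525×117×10³) = 1.798×10⁻⁵ mm/N.
Hence P = δ_free / Σ(L/AE) = 1.162/1.798×10⁻⁵ = 64.61 kN (compressive).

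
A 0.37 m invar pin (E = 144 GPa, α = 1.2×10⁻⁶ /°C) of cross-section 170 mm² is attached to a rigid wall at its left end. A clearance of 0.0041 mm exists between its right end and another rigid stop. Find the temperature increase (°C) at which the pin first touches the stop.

Contact occurs when the free expansion equals the gap: αΔT L = 0.0041 mm.
ΔT = 0.0041 / (1.2×10⁻⁶ × 370) = 9.234 °C.

ΔT ≈ 9.23 °C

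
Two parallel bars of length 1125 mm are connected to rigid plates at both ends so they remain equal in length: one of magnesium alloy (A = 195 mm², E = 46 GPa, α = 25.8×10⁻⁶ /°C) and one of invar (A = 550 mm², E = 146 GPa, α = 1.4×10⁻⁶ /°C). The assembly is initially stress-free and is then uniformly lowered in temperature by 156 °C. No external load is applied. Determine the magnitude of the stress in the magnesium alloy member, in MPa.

σ ≈ 158 MPa (tensile)

Both members must finish at the same length. With the larger α, the magnesium alloy tends to over-contract; the plates restrain it, putting the magnesium alloy in tension and the invar in compression. With no external load the two internal forces are equal and opposite, magnitude P.
Setting the final lengths equal and cancelling L: (α₁ − α₂)ΔT = P/(A₁E₁) + P/(A₂E₂).
|α₁ − α₂|·ΔT = 24.4×10⁻⁶ × 156 = 0.003806.
1/(A₁E₁) + 1/(A₂E₂) = 1/(195×46×10³) + 1/(550×146×10³) = 1.239×10⁻⁷ N⁻¹.
So P = 0.003806 / 1.239×10⁻⁷ = 30.71 kN.
σ_{magnesium alloy} = P/A₁ = 30710/195 = 157.5 MPa, tensile.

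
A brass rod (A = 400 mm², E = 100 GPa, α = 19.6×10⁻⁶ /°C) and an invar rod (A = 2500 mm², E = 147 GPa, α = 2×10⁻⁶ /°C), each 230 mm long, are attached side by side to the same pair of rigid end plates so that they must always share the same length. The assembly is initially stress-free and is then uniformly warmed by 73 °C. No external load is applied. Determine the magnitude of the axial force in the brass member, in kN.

Equilibrium of a rigid end plate with no external load gives equal and opposite internal forces ±P in the two members. Since α_{brass} > α_{invar}, heating drives the brass into compression and the invar into tension.
Setting the final lengths equal and cancelling L: (α₁ − α₂)ΔT = P/(A₁E₁) + P/(A₂E₂).
|α₁ − α₂|·ΔT = 17.6×10⁻⁶ × 73 = 0.001285.
1/(A₁E₁) + 1/(A₂E₂) = 1/(400×100×10³) + 1/(2500×147×10³) = 2.772×10⁻⁸ N⁻¹.
P = 0.001285 / 2.772×10⁻⁸ = 46350 N = 46.35 kN.

P ≈ 46.3 kN (compressive in the brass)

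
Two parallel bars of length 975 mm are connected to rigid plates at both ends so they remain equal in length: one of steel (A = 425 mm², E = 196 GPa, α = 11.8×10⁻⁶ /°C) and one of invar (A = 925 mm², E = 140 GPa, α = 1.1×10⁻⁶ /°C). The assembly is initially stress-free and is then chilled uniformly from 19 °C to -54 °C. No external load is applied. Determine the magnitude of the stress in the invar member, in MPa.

σ ≈ 42.8 MPa (compressive)

Both members must finish at the same length. With the larger α, the steel tends to over-contract; the plates restrain it, putting the steel in tension and the invar in compression. With no external load the two internal forces are equal and opposite, magnitude P.
Setting the final lengths equal and cancelling L: (α₁ − α₂)ΔT = P/(A₁E₁) + P/(A₂E₂).
|α₁ − α₂|·ΔT = 10.7×10⁻⁶ × 73 = 0.0007811.
1/(A₁E₁) + 1/(A₂E₂) = 1/(425×196×10³) + 1/(925×140×10³) = 1.973×10⁻⁸ N⁻¹.
P = 0.0007811 / 1.973×10⁻⁸ = 39600 N = 39.6 kN.
σ_{invar} = P/A₂ = 39600/925 = 42.81 MPa, compressive.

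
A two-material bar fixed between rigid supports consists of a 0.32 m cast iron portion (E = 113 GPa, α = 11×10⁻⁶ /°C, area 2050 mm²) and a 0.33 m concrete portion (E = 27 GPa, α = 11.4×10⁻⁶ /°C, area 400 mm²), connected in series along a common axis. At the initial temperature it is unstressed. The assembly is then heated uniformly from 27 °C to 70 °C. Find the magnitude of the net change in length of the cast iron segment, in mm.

Free thermal expansion of the whole bar: Σ αᵢΔT Lᵢ = 11×10⁻⁶×43×320 + 11.4×10⁻⁶×43×330 = 0.3131 mm.
The rigid supports impose zero overall length change; the single axial force P common to all segments must satisfy P Σ Lᵢ/(AᵢEᵢ) = δ_free.
The series flexibility is Σ Lᵢ/(AᵢEᵢ) = 320/(2050×113×10³) + 330/(400×27×10³) = 3.194×10⁻⁵ mm/N.
Hence P = δ_free / Σ(L/AE) = 0.3131/3.194×10⁻⁵ = 9.805 kN (compressive).
For the cast iron segment, free thermal change = 11×10⁻⁶×43×320 = 0.1514 mm and elastic change from P = 9805×320/(2050×113×10³) = 0.01354 mm; these oppose, so the net change is 0.138 mm (segment lengthens).

|ΔL| ≈ 0.138 mm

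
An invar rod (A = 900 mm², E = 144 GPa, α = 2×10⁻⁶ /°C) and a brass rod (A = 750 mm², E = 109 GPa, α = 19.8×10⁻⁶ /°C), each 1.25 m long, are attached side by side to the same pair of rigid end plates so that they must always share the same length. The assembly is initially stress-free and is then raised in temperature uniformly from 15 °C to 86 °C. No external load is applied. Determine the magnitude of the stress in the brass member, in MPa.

σ ≈ 84.5 MPa (compressive)

The brass has the larger α, so on heating it would change length more than the invar if both were free. The rigid plates force a common final length, so the brass is put into compression and the invar into tension, with equal and opposite forces P (no external load).
Setting the final lengths equal and cancelling L: (α₁ − α₂)ΔT = P/(A₁E₁) + P/(A₂E₂).
|α₁ − α₂|·ΔT = 17.8×10⁻⁶ × 71 = 0.001264.
1/(A₁E₁) + 1/(A₂E₂) = 1/(900×144×10³) + 1/(750×109×10³) = 1.995×10⁻⁸ N⁻¹.
So P = 0.001264 / 1.995×10⁻⁸ = 63.35 kN.
σ_{brass} = P/A₂ = 63350/750 = 84.47 MPa, compressive.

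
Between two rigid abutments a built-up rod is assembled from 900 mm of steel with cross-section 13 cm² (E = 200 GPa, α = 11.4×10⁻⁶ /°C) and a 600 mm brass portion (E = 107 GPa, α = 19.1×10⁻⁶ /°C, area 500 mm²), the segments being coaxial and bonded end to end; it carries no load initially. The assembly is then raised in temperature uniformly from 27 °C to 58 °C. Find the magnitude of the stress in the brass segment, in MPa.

σ ≈ 91.8 MPa (compressive)

If the supports were absent, the total length change would be Σ αᵢΔT Lᵢ = 11.4×10⁻⁶×31×900 + 19.1×10⁻⁶×31×600 = 0.6733 mm.
The walls prevent any net length change, so an axial force P (same in every segment) develops. Compatibility: P · Σ Lᵢ/(AᵢEᵢ) = δ_free.
Σ Lᵢ/(AᵢEᵢ) = 900/(1300×200×10³) + 600/(500×107×10³) = 1.468×10⁻⁵ mm/N.
P = 0.6733 / 1.468×10⁻⁵ = 45880 N = 45.88 kN, compressive.
σ_{brass} = P / A = 45880 / 500 = 91.75 MPa.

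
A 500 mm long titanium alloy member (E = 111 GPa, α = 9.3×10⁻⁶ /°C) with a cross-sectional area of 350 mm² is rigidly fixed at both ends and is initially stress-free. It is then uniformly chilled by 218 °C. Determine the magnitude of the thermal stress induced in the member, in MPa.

With length fixed, the mechanical strain must cancel the thermal strain αΔT = 9.3×10⁻⁶ × 218 = 2027.4×10⁻⁶.
Hence σ = E·αΔT = 111×10³ × 2027.4×10⁻⁶ = 225 MPa, tensile.

σ ≈ 225 MPa (tensile)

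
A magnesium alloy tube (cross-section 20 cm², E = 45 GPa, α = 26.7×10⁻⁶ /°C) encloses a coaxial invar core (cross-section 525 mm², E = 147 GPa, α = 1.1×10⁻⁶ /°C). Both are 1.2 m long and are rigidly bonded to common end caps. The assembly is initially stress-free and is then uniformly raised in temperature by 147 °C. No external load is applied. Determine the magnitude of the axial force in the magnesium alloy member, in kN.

P ≈ 156 kN (compressive in the magnesium alloy)

Both members must finish at the same length. With the larger α, the magnesium alloy tends to over-expand; the plates restrain it, putting the magnesium alloy in compression and the invar in tension. With no external load the two internal forces are equal and opposite, magnitude P.
Setting the final lengths equal and cancelling L: (α₁ − α₂)ΔT = P/(A₁E₁) + P/(A₂E₂).
|α₁ − α₂|·ΔT = 25.6×10⁻⁶ × 147 = 0.003763.
1/(A₁E₁) + 1/(A₂E₂) = 1/(2000×45×10³) + 1/(525×147×10³) = 2.407×10⁻⁸ N⁻¹.
P = 0.003763 / 2.407×10⁻⁸ = 156400 N = 156.4 kN.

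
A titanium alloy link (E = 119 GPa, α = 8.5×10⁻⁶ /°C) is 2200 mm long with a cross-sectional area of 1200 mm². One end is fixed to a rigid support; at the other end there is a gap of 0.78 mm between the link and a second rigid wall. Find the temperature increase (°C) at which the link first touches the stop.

Contact occurs when the free expansion equals the gap: αΔT L = 0.78 mm.
ΔT = 0.78 / (8.5×10⁻⁶ × 2200) = 41.71 °C.

ΔT ≈ 41.7 °C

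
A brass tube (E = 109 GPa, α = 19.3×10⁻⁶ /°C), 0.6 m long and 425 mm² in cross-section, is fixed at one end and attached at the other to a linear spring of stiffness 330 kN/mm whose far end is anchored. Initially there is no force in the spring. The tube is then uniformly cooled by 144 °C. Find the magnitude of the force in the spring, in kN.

The unrestrained thermal change is αΔT L = 19.3×10⁻⁶ × 144 × 600 = 1.668 mm.
With a force P in the spring, the elastic change of the tube is PL/(AE) and that of the spring is P/k; compatibility requires their sum to equal δ_free.
So P = δ_free / [L/(AE) + 1/k] = 1.668 / [ 600/(425×109×10³) + 1/(330×10³) ].
P = 1.668 / 1.598×10⁻⁵ = 104300 N.

P ≈ 104 kN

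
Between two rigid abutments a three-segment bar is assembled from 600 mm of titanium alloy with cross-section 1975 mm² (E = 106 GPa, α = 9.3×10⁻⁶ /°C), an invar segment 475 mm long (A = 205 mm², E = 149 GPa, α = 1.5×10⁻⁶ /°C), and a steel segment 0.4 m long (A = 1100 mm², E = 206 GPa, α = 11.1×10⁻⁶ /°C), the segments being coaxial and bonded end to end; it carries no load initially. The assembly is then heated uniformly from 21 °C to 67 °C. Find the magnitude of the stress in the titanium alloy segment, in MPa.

σ ≈ 12.4 MPa (compressive)

Free thermal expansion of the whole bar: Σ αᵢΔT Lᵢ = 9.3×10⁻⁶×46×600 + 1.5×10⁻⁶×46×475 + 11.1×10⁻⁶×46×400 = 0.4937 mm.
The rigid supports impose zero overall length change; the single axial force P common to all segments must satisfy P Σ Lᵢ/(AᵢEᵢ) = δ_free.
The series flexibility is Σ Lᵢ/(AᵢEᵢ) = 600/(1975×106×10³) + 475/(205×149×10³) + 400/(1100×206×10³) = 2.018×10⁻⁵ mm/N.
So P = 0.4937 / 2.018×10⁻⁵ = 24.46 kN, compressive.
σ_{titanium alloy} = P / A = 24460 / 1975 = 12.39 MPa.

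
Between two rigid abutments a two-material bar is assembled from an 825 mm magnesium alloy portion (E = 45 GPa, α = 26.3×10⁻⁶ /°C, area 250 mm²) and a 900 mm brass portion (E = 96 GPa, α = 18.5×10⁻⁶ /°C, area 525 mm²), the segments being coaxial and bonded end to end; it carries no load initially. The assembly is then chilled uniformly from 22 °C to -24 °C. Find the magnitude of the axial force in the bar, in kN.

Free thermal contraction of the whole bar: Σ αᵢΔT Lᵢ = 26.3×10⁻⁶×46×825 + 18.5×10⁻⁶×46×900 = 1.764 mm.
The walls prevent any net length change, so an axial force P (same in every segment) develops. Compatibility: P · Σ Lᵢ/(AᵢEᵢ) = δ_free.
The series flexibility is Σ Lᵢ/(AᵢEᵢ) = 825/(250×45×10³) + 900/(525×96×10³) = 9.119×10⁻⁵ mm/N.
So P = 1.764 / 9.119×10⁻⁵ = 19.34 kN, tensile.

P ≈ 19.3 kN (tensile)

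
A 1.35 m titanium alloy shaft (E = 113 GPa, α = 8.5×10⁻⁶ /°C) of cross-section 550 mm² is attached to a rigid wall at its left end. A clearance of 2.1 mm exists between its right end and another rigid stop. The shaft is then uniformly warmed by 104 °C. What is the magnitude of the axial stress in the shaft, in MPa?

σ ≈ 0 MPa

If the wall were absent the shaft would grow by αΔT L = 8.5×10⁻⁶ × 104 × 1350 = 1.193 mm.
This is smaller than the 2.1 mm clearance, so the shaft expands freely without reaching the stop — the stress is zero.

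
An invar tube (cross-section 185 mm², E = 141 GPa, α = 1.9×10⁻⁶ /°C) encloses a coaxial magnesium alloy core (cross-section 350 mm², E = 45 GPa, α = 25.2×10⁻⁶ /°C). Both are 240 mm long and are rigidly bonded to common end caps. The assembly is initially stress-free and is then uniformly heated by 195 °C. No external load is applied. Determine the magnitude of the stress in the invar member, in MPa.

Equilibrium of a rigid end plate with no external load gives equal and opposite internal forces ±P in the two members. Since α_{magnesium alloy} > α_{invar}, heating drives the magnesium alloy into compression and the invar into tension.
Compatibility of the two members (thermal + elastic change equal): (α₁ − α₂)ΔT = P·[1/(A₁E₁) + 1/(A₂E₂)].
|α₁ − α₂|·ΔT = 23.3×10⁻⁶ × 195 = 0.004543.
1/(A₁E₁) + 1/(A₂E₂) = 1/(185×141×10³) + 1/(350×45×10³) = 1.018×10⁻⁷ N⁻¹.
So P = 0.004543 / 1.018×10⁻⁷ = 44.62 kN.
σ_{invar} = P/A₁ = 44620/185 = 241.2 MPa, tensile.

σ ≈ 241 MPa (tensile)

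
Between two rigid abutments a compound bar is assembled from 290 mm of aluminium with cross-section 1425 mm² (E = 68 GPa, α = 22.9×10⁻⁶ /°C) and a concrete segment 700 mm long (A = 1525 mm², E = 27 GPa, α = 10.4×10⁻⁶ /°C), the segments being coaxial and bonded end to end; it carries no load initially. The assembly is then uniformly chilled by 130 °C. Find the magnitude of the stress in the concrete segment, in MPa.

With the walls removed the bar would change length by δ_free = Σ αᵢΔT Lᵢ = 22.9×10⁻⁶×130×290 + 10.4×10⁻⁶×130×700 = 1.81 mm.
The rigid supports impose zero overall length change; the single axial force P common to all segments must satisfy P Σ Lᵢ/(AᵢEᵢ) = δ_free.
Σ Lᵢ/(AᵢEᵢ) = 290/(1425×68×10³) + 700/(1525×27×10³) = 1.999×10⁻⁵ mm/N.
Hence P = δ_free / Σ(L/AE) = 1.81/1.999×10⁻⁵ = 90.52 kN (tensile).
σ_{concrete} = P / A = 90520 / 1525 = 59.36 MPa.

σ ≈ 59.4 MPa (tensile)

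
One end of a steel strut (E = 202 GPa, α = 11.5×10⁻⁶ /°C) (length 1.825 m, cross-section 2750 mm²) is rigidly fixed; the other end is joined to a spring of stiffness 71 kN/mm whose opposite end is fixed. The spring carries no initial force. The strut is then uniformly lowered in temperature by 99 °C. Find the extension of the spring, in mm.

δ ≈ 1.68 mm

The unrestrained thermal change is αΔT L = 11.5×10⁻⁶ × 99 × 1825 = 2.078 mm.
Let P be the tensile force in the spring. The strut extends elastically by PL/(AE) and the spring stretches by P/k; together these equal δ_free.
So P = δ_free / [L/(AE) + 1/k] = 2.078 / [ 1825/(2750×202×10³) + 1/(71×10³) ].
P = 2.078 / 1.737×10⁻⁵ = 119600 N.
Spring extension = P/k = 119600/(71×10³) = 1.685 mm.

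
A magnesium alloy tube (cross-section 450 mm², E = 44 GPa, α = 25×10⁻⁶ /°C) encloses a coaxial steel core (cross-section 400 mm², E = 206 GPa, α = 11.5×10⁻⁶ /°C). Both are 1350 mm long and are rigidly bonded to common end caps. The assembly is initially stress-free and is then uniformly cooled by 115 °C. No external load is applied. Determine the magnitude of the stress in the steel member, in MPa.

Both members must finish at the same length. With the larger α, the magnesium alloy tends to over-contract; the plates restrain it, putting the magnesium alloy in tension and the steel in compression. With no external load the two internal forces are equal and opposite, magnitude P.
Compatibility of the two members (thermal + elastic change equal): (α₁ − α₂)ΔT = P·[1/(A₁E₁) + 1/(A₂E₂)].
|α₁ − α₂|·ΔT = 13.5×10⁻⁶ × 115 = 0.001552.
1/(A₁E₁) + 1/(A₂E₂) = 1/(450×44×10³) + 1/(400×206×10³) = 6.264×10⁻⁸ N⁻¹.
So P = 0.001552 / 6.264×10⁻⁸ = 24.78 kN.
σ_{steel} = P/A₂ = 24780/400 = 61.96 MPa, compressive.

σ ≈ 62 MPa (compressive)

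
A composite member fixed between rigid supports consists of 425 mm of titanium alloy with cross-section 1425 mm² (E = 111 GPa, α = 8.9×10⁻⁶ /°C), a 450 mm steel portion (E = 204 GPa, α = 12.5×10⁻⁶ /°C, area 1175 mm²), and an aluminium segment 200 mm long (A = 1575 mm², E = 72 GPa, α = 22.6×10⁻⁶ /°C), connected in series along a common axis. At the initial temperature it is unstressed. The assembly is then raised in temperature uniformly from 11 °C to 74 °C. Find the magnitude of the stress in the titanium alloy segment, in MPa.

σ ≈ 97.3 MPa (compressive)

Free thermal expansion of the whole bar: Σ αᵢΔT Lᵢ = 8.9×10⁻⁶×63×425 + 12.5×10⁻⁶×63×450 + 22.6×10⁻⁶×63×200 = 0.8774 mm.
Since the ends are fixed, an axial force P builds up, equal in every segment, with P · Σ Lᵢ/(AᵢEᵢ) = δ_free.
The series flexibility is Σ Lᵢ/(AᵢEᵢ) = 425/(1425×111×10³) + 450/(1175×204×10³) + 200/(1575×72×10³) = 6.328×10⁻⁶ mm/N.
So P = 0.8774 / 6.328×10⁻⁶ = 138.7 kN, compressive.
σ_{titanium alloy} = P / A = 138700 / 1425 = 97.31 MPa.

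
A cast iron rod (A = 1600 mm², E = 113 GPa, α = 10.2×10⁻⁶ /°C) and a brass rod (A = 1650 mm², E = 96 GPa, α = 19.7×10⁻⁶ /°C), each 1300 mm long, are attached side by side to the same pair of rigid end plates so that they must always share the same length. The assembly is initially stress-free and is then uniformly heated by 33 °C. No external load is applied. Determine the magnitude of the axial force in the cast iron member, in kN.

P ≈ 26.5 kN (tensile in the cast iron)

Equilibrium of a rigid end plate with no external load gives equal and opposite internal forces ±P in the two members. Since α_{brass} > α_{cast iron}, heating drives the brass into compression and the cast iron into tension.
Equating the net (thermal + elastic) strains gives |α₁ − α₂|·ΔT = P·[1/(A₁E₁) + 1/(A₂E₂)].
|α₁ − α₂|·ΔT = 9.5×10⁻⁶ × 33 = 0.0003135.
1/(A₁E₁) + 1/(A₂E₂) = 1/(1600×113×10³) + 1/(1650×96×10³) = 1.184×10⁻⁸ N⁻¹.
P = 0.0003135 / 1.184×10⁻⁸ = 26470 N = 26.47 kN.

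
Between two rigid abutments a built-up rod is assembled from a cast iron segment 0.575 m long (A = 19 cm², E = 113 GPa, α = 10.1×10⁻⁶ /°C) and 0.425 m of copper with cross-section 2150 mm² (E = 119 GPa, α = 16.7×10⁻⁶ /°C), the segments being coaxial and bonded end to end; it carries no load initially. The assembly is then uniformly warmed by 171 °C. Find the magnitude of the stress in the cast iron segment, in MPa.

Free thermal expansion of the whole bar: Σ αᵢΔT Lᵢ = 10.1×10⁻⁶×171×575 + 16.7×10⁻⁶×171×425 = 2.207 mm.
The rigid supports impose zero overall length change; the single axial force P common to all segments must satisfy P Σ Lᵢ/(AᵢEᵢ) = δ_free.
Σ Lᵢ/(AᵢEᵢ) = 575/(1900×113×10³) + 425/(2150×119×10³) = 4.339×10⁻⁶ mm/N.
Hence P = δ_free / Σ(L/AE) = 2.207/4.339×10⁻⁶ = 508.6 kN (compressive).
σ_{cast iron} = P / A = 508600 / 1900 = 267.7 MPa.

σ ≈ 268 MPa (compressive)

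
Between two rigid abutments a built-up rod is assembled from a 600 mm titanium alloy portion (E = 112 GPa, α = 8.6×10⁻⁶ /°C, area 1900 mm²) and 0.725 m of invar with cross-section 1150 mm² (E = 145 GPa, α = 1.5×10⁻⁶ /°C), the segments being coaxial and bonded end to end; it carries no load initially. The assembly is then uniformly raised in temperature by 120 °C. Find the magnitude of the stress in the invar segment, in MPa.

σ ≈ 91 MPa (compressive)

With the walls removed the bar would change length by δ_free = Σ αᵢΔT Lᵢ = 8.6×10⁻⁶×120×600 + 1.5×10⁻⁶×120×725 = 0.7497 mm.
The rigid supports impose zero overall length change; the single axial force P common to all segments must satisfy P Σ Lᵢ/(AᵢEᵢ) = δ_free.
Σ Lᵢ/(AᵢEᵢ) = 600/(1900×112×10³) + 725/(1150×145×10³) = 7.167×10⁻⁶ mm/N.
P = 0.7497 / 7.167×10⁻⁶ = 104600 N = 104.6 kN, compressive.
σ_{invar} = P / A = 104600 / 1150 = 90.96 MPa.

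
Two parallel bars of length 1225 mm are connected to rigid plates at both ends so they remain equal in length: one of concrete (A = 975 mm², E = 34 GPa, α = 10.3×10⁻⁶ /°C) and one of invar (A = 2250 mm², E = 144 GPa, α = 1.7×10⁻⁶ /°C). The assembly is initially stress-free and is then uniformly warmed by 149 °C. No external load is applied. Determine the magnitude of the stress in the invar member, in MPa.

σ ≈ 17.1 MPa (tensile)

Equilibrium of a rigid end plate with no external load gives equal and opposite internal forces ±P in the two members. Since α_{concrete} > α_{invar}, heating drives the concrete into compression and the invar into tension.
Setting the final lengths equal and cancelling L: (α₁ − α₂)ΔT = P/(A₁E₁) + P/(A₂E₂).
|α₁ − α₂|·ΔT = 8.6×10⁻⁶ × 149 = 0.001281.
1/(A₁E₁) + 1/(A₂E₂) = 1/(975×34×10³) + 1/(2250×144×10³) = 3.325×10⁻⁸ N⁻¹.
So P = 0.001281 / 3.325×10⁻⁸ = 38.54 kN.
σ_{invar} = P/A₂ = 38540/2250 = 17.13 MPa, tensile.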